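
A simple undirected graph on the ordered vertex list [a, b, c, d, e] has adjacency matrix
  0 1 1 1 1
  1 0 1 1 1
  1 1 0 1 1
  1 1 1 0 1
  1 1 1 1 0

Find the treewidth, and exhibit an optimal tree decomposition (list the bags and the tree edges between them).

Treewidth 4.
One optimal decomposition is:
Bags: B1 = {a, b, c, d, e}
Tree: (single bag)

With just one bag of size 5, the width is 5 − 1 = 4, so tw(G) ≤ 4. Conversely, {a, b, c, d, e} is a clique of size 5, and the vertices of any clique must share a bag in every tree decomposition; so some bag has ≥ 5 vertices and tw(G) ≥ 4. Hence tw(G) = 4 exactly.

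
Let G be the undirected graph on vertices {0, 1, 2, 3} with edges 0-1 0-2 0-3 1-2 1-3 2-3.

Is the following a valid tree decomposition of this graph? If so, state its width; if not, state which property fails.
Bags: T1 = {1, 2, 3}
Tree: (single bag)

No — vertex 0 appears in no bag.

A tree decomposition must satisfy three properties: every vertex lies in some bag; for every edge, both endpoints lie together in some bag; and for every vertex, the bags containing it form a connected subtree. Here vertex 0 appears in no bag, so the decomposition is invalid.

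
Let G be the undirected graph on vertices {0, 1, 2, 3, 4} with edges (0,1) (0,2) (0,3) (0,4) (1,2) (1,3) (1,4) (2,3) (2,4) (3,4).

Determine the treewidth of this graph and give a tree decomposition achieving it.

Treewidth 4.
Bags: B1 = {0, 1, 2, 3, 4}
Tree: (single bag)

With just one bag of size 5, the width is 5 − 1 = 4, so tw(G) ≤ 4. Conversely, {0, 1, 2, 3, 4} is a clique of size 5, and the vertices of any clique must share a bag in every tree decomposition; so some bag has ≥ 5 vertices and tw(G) ≥ 4. Hence tw(G) = 4 exactly.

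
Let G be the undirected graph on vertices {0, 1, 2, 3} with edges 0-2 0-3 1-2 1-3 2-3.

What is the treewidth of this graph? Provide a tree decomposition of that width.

Treewidth 2.
Bags: B1 = {0, 2, 3}  B2 = {1, 2, 3}
Tree: B1–B2

The largest bag has 3 vertices, giving width 2; this decomposition certifies tw(G) ≤ 2. For the lower bound, the 3 vertices {0, 2, 3} are pairwise adjacent, and any tree decomposition puts a clique entirely inside one bag — forcing width ≥ 2. Therefore the treewidth is 2.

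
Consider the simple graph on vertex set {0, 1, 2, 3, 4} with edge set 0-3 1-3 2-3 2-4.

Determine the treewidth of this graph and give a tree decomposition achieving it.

The largest bag has 2 vertices, giving width 1; this decomposition certifies tw(G) ≤ 1. Any graph with an edge has treewidth ≥ 1, and G has the edge 3–2. Combining the bounds, tw(G) = 1.

Treewidth 1.
One such decomposition:
Bags: B1 = {2, 3}  B2 = {2, 4}  B3 = {0, 3}  B4 = {1, 3}
Tree: B1–B2, B1–B3, B3–B4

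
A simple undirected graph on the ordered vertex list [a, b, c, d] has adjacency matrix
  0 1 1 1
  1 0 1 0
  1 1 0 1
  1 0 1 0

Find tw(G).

A width-2 tree decomposition is:
Bags: B1 = {a, c, d}  B2 = {a, b, c}
Tree: B1–B2
The largest bag has 3 vertices, giving width 2; this decomposition certifies tw(G) ≤ 2. Conversely, {a, c, d} is a clique of size 3, and the vertices of any clique must share a bag in every tree decomposition; so some bag has ≥ 3 vertices and tw(G) ≥ 2. Combining the bounds, tw(G) = 2.

2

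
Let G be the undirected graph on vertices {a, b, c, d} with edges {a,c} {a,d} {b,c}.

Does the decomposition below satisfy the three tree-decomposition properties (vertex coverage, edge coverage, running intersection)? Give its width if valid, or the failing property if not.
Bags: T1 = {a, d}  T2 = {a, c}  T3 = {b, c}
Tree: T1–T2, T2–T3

Yes; width 1.

Checking the three conditions: (i) the bags cover all of {a, b, c, d}; (ii) for each edge, some bag contains both endpoints; (iii) the bags containing any fixed vertex form a subtree. All hold, so the decomposition is valid with width 2 − 1 = 1.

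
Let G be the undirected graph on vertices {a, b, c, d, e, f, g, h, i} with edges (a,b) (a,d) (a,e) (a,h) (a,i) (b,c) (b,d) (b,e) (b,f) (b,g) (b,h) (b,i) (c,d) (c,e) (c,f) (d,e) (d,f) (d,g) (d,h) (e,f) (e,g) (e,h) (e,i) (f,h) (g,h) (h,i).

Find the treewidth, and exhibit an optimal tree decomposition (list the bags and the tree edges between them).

The largest bag has 5 vertices, giving width 4; this decomposition certifies tw(G) ≤ 4. Conversely, {b, d, e, g, h} is a clique of size 5, and the vertices of any clique must share a bag in every tree decomposition; so some bag has ≥ 5 vertices and tw(G) ≥ 4. Combining the bounds, tw(G) = 4.

Treewidth 4.
One such decomposition:
Bags: B1 = {a, b, d, e, h}  B2 = {b, d, e, f, h}  B3 = {a, b, e, h, i}  B4 = {b, d, e, g, h}  B5 = {b, c, d, e, f}
Tree: B1–B2, B1–B3, B2–B4, B2–B5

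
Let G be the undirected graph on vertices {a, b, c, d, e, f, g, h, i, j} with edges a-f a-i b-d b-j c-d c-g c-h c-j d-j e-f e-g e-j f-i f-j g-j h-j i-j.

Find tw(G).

2

A width-2 tree decomposition is:
Bags: B1 = {e, f, j}  B2 = {e, g, j}  B3 = {c, g, j}  B4 = {c, d, j}  B5 = {c, h, j}  B6 = {b, d, j}  B7 = {f, i, j}  B8 = {a, f, i}
Tree: B1–B2, B2–B3, B3–B4, B3–B5, B4–B6, B1–B7, B7–B8
Each bag holds 3 vertices, so the decomposition has width 2, which upper-bounds the treewidth. For the lower bound, the 3 vertices {e, f, j} are pairwise adjacent, and any tree decomposition puts a clique entirely inside one bag — forcing width ≥ 2. The upper and lower bounds meet at 2, so that is the treewidth.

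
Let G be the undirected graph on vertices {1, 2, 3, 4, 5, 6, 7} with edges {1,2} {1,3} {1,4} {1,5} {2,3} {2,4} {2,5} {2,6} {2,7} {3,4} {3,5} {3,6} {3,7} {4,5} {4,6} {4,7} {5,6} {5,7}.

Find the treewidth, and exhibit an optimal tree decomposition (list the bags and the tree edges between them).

Every bag has size at most 5, so the width is 5 − 1 = 4 and tw(G) ≤ 4. For the lower bound, the 5 vertices {1, 2, 3, 4, 5} are pairwise adjacent, and any tree decomposition puts a clique entirely inside one bag — forcing width ≥ 4. Combining the bounds, tw(G) = 4.

Treewidth 4.
One such decomposition:
Bags: B1 = {1, 2, 3, 4, 5}  B2 = {2, 3, 4, 5, 7}  B3 = {2, 3, 4, 5, 6}
Tree: B1–B2, B2–B3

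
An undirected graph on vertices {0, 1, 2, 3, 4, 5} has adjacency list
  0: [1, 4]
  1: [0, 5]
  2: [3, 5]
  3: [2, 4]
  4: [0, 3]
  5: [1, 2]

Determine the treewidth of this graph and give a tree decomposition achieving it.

The largest bag has 3 vertices, giving width 2; this decomposition certifies tw(G) ≤ 2. The edges 0–1–5–2–3–4–0 form a cycle, so G is not a tree and its treewidth is at least 2. The upper and lower bounds meet at 2, so that is the treewidth.

Treewidth 2.
Bags: B1 = {0, 1, 5}  B2 = {0, 2, 5}  B3 = {0, 2, 3}  B4 = {0, 3, 4}
Tree: B1–B2, B2–B3, B3–B4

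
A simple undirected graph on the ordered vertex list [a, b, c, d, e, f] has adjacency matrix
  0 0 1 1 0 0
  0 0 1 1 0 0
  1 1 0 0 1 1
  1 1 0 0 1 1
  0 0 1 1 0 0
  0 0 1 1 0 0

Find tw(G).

A width-2 tree decomposition is:
Bags: B1 = {a, c, d}  B2 = {c, d, f}  B3 = {b, c, d}  B4 = {c, d, e}
Tree: B1–B2, B2–B3, B3–B4
Every bag has size at most 3, so the width is 3 − 1 = 2 and tw(G) ≤ 2. The edges c–a–d–f–c form a cycle, so G is not a tree and its treewidth is at least 2. Therefore the treewidth is 2.

2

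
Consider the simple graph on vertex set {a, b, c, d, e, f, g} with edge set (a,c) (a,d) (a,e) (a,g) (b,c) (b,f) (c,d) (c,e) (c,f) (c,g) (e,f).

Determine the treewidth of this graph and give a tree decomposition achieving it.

The largest bag has 3 vertices, giving width 2; this decomposition certifies tw(G) ≤ 2. On the other hand G contains the 3-clique {a, c, g}. A clique must lie in a single bag of any decomposition, so no decomposition can have width below 2. Combining the bounds, tw(G) = 2.

Treewidth 2.
One such decomposition:
Bags: B1 = {a, c, e}  B2 = {a, c, g}  B3 = {c, e, f}  B4 = {a, c, d}  B5 = {b, c, f}
Tree: B1–B2, B1–B3, B1–B4, B3–B5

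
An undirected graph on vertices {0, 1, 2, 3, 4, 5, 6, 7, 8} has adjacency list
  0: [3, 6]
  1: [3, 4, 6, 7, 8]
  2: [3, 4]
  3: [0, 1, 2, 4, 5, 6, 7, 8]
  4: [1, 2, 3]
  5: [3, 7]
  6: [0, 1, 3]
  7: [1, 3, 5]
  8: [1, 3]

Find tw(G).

A width-2 tree decomposition is:
Bags: B1 = {1, 3, 7}  B2 = {1, 3, 4}  B3 = {3, 5, 7}  B4 = {2, 3, 4}  B5 = {1, 3, 8}  B6 = {1, 3, 6}  B7 = {0, 3, 6}
Tree: B1–B2, B1–B3, B2–B4, B1–B5, B2–B6, B6–B7
The largest bag has 3 vertices, giving width 2; this decomposition certifies tw(G) ≤ 2. For the lower bound, the 3 vertices {0, 3, 6} are pairwise adjacent, and any tree decomposition puts a clique entirely inside one bag — forcing width ≥ 2. The upper and lower bounds meet at 2, so that is the treewidth.

2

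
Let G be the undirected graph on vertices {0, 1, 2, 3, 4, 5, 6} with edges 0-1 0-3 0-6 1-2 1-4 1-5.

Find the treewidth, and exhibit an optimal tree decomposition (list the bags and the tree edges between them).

Treewidth 1.
One such decomposition:
Bags: B1 = {0, 3}  B2 = {0, 1}  B3 = {0, 6}  B4 = {1, 5}  B5 = {1, 2}  B6 = {1, 4}
Tree: B1–B2, B1–B3, B2–B4, B2–B5, B5–B6

Every bag has size at most 2, so the width is 2 − 1 = 1 and tw(G) ≤ 1. Any graph with an edge has treewidth ≥ 1, and G has the edge 0–3. Combining the bounds, tw(G) = 1.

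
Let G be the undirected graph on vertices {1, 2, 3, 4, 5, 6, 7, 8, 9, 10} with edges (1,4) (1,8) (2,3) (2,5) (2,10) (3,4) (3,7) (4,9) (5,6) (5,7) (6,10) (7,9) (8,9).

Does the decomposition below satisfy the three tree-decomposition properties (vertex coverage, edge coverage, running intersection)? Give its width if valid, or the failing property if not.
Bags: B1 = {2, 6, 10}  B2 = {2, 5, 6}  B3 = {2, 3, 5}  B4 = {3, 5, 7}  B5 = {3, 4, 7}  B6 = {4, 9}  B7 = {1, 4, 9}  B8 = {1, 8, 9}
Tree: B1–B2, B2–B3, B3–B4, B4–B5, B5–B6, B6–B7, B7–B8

A tree decomposition must satisfy three properties: every vertex lies in some bag; for every edge, both endpoints lie together in some bag; and for every vertex, the bags containing it form a connected subtree. Here edge (7,9) lies in no bag, so the decomposition is invalid.

No — edge (7,9) lies in no bag.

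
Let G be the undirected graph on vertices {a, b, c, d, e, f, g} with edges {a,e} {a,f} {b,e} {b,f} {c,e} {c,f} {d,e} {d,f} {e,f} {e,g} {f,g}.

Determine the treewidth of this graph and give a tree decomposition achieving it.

Each bag holds 3 vertices, so the decomposition has width 2, which upper-bounds the treewidth. On the other hand G contains the 3-clique {d, e, f}. A clique must lie in a single bag of any decomposition, so no decomposition can have width below 2. Hence tw(G) = 2 exactly.

Treewidth 2.
Bags: B1 = {e, f, g}  B2 = {a, e, f}  B3 = {d, e, f}  B4 = {c, e, f}  B5 = {b, e, f}
Tree: B1–B2, B1–B3, B1–B4, B4–B5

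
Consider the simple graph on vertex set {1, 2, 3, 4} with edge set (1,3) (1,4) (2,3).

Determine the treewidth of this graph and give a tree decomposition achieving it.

Every bag has size at most 2, so the width is 2 − 1 = 1 and tw(G) ≤ 1. Since G has at least one edge (e.g. 4–1), it is not an edgeless graph, so tw(G) ≥ 1. The upper and lower bounds meet at 1, so that is the treewidth.

Treewidth 1.
One such decomposition:
Bags: B1 = {1, 4}  B2 = {1, 3}  B3 = {2, 3}
Tree: B1–B2, B2–B3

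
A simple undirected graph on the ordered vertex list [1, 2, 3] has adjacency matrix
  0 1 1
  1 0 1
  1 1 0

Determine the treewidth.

A width-2 tree decomposition is:
Bags: B1 = {1, 2, 3}
Tree: (single bag)
A single bag containing all 3 vertices is trivially a valid decomposition of width 2. Conversely, {1, 2, 3} is a clique of size 3, and the vertices of any clique must share a bag in every tree decomposition; so some bag has ≥ 3 vertices and tw(G) ≥ 2. Therefore the treewidth is 2.

2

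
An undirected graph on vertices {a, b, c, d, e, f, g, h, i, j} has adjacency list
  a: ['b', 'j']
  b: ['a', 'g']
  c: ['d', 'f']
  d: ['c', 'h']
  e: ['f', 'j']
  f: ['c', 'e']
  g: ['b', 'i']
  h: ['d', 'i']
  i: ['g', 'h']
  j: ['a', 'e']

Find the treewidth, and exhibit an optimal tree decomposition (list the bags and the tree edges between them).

Every bag has size at most 3, so the width is 3 − 1 = 2 and tw(G) ≤ 2. The edges f–e–j–a–b–g–i–h–d–c–f form a cycle, so G is not a tree and its treewidth is at least 2. Therefore the treewidth is 2.

Treewidth 2.
One such decomposition:
Bags: B1 = {e, f, j}  B2 = {a, f, j}  B3 = {a, b, f}  B4 = {b, f, g}  B5 = {f, g, i}  B6 = {f, h, i}  B7 = {d, f, h}  B8 = {c, d, f}
Tree: B1–B2, B2–B3, B3–B4, B4–B5, B5–B6, B6–B7, B7–B8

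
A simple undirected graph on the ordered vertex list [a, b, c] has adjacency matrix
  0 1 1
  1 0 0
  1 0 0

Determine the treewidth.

1

A width-1 tree decomposition is:
Bags: B1 = {a, c}  B2 = {a, b}
Tree: B1–B2
The largest bag has 2 vertices, giving width 1; this decomposition certifies tw(G) ≤ 1. Since G has at least one edge (e.g. a–c), it is not an edgeless graph, so tw(G) ≥ 1. The upper and lower bounds meet at 1, so that is the treewidth.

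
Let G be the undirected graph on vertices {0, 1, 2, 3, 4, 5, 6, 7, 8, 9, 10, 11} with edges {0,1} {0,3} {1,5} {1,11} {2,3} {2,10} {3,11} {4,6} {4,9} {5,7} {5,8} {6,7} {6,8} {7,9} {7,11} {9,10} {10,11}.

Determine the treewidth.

A width-3 tree decomposition is:
Bags: B1 = {0, 2, 3, 10}  B2 = {0, 3, 10, 11}  B3 = {0, 1, 10, 11}  B4 = {1, 9, 10, 11}  B5 = {1, 7, 9, 11}  B6 = {1, 5, 7, 9}  B7 = {4, 5, 7, 9}  B8 = {4, 5, 6, 7}  B9 = {4, 5, 6, 8}
Tree: B1–B2, B2–B3, B3–B4, B4–B5, B5–B6, B6–B7, B7–B8, B8–B9
Each bag holds 4 vertices, so the decomposition has width 3, which upper-bounds the treewidth. For the lower bound: the 4 vertex sets {0,2,3}, {10}, {11}, {1,5,7,9} are disjoint, each induces a connected subgraph, and every pair is joined by at least one edge of G. Contracting each set to a single vertex therefore yields K_{4} as a minor, and since treewidth is minor-monotone, tw(G) ≥ tw(K_{4}) = 3. Combining the bounds, tw(G) = 3.

3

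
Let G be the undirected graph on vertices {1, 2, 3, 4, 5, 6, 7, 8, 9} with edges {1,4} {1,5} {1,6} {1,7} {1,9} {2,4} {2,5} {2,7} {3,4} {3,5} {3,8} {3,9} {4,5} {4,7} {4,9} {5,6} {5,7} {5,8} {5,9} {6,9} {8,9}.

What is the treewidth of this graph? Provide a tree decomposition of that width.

Treewidth 3.
One such decomposition:
Bags: B1 = {1, 4, 5, 7}  B2 = {1, 4, 5, 9}  B3 = {3, 4, 5, 9}  B4 = {1, 5, 6, 9}  B5 = {3, 5, 8, 9}  B6 = {2, 4, 5, 7}
Tree: B1–B2, B2–B3, B2–B4, B3–B5, B1–B6

The largest bag has 4 vertices, giving width 3; this decomposition certifies tw(G) ≤ 3. On the other hand G contains the 4-clique {3, 5, 8, 9}. A clique must lie in a single bag of any decomposition, so no decomposition can have width below 3. Hence tw(G) = 3 exactly.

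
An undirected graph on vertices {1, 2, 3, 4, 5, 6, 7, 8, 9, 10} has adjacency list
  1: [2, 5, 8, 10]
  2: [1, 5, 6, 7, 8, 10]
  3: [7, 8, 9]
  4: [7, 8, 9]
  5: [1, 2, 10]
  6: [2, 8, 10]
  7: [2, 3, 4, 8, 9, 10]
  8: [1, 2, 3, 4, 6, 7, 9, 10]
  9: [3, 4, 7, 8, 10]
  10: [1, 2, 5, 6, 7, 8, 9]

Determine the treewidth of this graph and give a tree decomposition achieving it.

Treewidth 3.
One optimal decomposition is:
Bags: B1 = {2, 7, 8, 10}  B2 = {2, 6, 8, 10}  B3 = {1, 2, 8, 10}  B4 = {7, 8, 9, 10}  B5 = {1, 2, 5, 10}  B6 = {4, 7, 8, 9}  B7 = {3, 7, 8, 9}
Tree: B1–B2, B1–B3, B1–B4, B3–B5, B4–B6, B6–B7

Every bag has size at most 4, so the width is 4 − 1 = 3 and tw(G) ≤ 3. For the lower bound, the 4 vertices {1, 2, 8, 10} are pairwise adjacent, and any tree decomposition puts a clique entirely inside one bag — forcing width ≥ 3. Therefore the treewidth is 3.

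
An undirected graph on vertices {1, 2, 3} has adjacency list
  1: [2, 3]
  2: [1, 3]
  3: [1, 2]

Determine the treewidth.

A width-2 tree decomposition is:
Bags: B1 = {1, 2, 3}
Tree: (single bag)
With just one bag of size 3, the width is 3 − 1 = 2, so tw(G) ≤ 2. On the other hand G contains the 3-clique {1, 2, 3}. A clique must lie in a single bag of any decomposition, so no decomposition can have width below 2. Combining the bounds, tw(G) = 2.

2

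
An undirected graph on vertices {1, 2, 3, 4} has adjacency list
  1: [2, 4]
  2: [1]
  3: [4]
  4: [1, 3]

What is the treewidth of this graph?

1

A width-1 tree decomposition is:
Bags: B1 = {1, 4}  B2 = {1, 2}  B3 = {3, 4}
Tree: B1–B2, B1–B3
Each bag holds 2 vertices, so the decomposition has width 1, which upper-bounds the treewidth. Any graph with an edge has treewidth ≥ 1, and G has the edge 1–4. Hence tw(G) = 1 exactly.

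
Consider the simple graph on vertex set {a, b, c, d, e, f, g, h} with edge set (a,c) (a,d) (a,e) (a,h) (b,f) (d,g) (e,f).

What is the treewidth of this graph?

A width-1 tree decomposition is:
Bags: B1 = {a, h}  B2 = {a, d}  B3 = {d, g}  B4 = {a, e}  B5 = {e, f}  B6 = {b, f}  B7 = {a, c}
Tree: B1–B2, B2–B3, B1–B4, B4–B5, B5–B6, B4–B7
Each bag holds 2 vertices, so the decomposition has width 1, which upper-bounds the treewidth. G has an edge, so its treewidth is at least 1. Hence tw(G) = 1 exactly.

1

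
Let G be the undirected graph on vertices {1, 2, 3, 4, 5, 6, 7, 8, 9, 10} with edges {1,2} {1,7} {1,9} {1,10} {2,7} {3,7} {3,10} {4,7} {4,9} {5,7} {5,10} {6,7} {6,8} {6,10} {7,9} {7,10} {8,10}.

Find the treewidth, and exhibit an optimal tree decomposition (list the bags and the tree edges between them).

Treewidth 2.
One such decomposition:
Bags: B1 = {1, 7, 10}  B2 = {1, 7, 9}  B3 = {6, 7, 10}  B4 = {6, 8, 10}  B5 = {3, 7, 10}  B6 = {4, 7, 9}  B7 = {5, 7, 10}  B8 = {1, 2, 7}
Tree: B1–B2, B1–B3, B3–B4, B1–B5, B2–B6, B3–B7, B2–B8

The largest bag has 3 vertices, giving width 2; this decomposition certifies tw(G) ≤ 2. Conversely, {6, 8, 10} is a clique of size 3, and the vertices of any clique must share a bag in every tree decomposition; so some bag has ≥ 3 vertices and tw(G) ≥ 2. Therefore the treewidth is 2.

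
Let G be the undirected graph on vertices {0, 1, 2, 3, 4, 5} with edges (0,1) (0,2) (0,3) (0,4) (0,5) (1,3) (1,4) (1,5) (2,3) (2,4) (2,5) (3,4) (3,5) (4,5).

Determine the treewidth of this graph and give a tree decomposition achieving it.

Treewidth 4.
One such decomposition:
Bags: B1 = {0, 2, 3, 4, 5}  B2 = {0, 1, 3, 4, 5}
Tree: B1–B2

Each bag holds 5 vertices, so the decomposition has width 4, which upper-bounds the treewidth. Conversely, {0, 1, 3, 4, 5} is a clique of size 5, and the vertices of any clique must share a bag in every tree decomposition; so some bag has ≥ 5 vertices and tw(G) ≥ 4. The upper and lower bounds meet at 4, so that is the treewidth.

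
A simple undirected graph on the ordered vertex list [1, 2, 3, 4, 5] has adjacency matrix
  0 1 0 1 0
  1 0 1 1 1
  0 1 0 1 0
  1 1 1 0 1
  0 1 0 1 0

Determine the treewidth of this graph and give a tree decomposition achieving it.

Each bag holds 3 vertices, so the decomposition has width 2, which upper-bounds the treewidth. For the lower bound, the 3 vertices {1, 2, 4} are pairwise adjacent, and any tree decomposition puts a clique entirely inside one bag — forcing width ≥ 2. The upper and lower bounds meet at 2, so that is the treewidth.

Treewidth 2.
One optimal decomposition is:
Bags: B1 = {1, 2, 4}  B2 = {2, 4, 5}  B3 = {2, 3, 4}
Tree: B1–B2, B2–B3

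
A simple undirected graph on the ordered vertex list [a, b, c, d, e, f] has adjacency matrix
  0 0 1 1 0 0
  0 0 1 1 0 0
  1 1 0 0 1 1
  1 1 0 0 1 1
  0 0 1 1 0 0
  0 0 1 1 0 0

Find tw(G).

A width-2 tree decomposition is:
Bags: B1 = {a, c, d}  B2 = {c, d, e}  B3 = {c, d, f}  B4 = {b, c, d}
Tree: B1–B2, B2–B3, B3–B4
The largest bag has 3 vertices, giving width 2; this decomposition certifies tw(G) ≤ 2. Since c–a–d–e–c is a cycle in G, G is not acyclic. Forests are exactly the graphs of treewidth ≤ 1, so tw(G) ≥ 2. The upper and lower bounds meet at 2, so that is the treewidth.

2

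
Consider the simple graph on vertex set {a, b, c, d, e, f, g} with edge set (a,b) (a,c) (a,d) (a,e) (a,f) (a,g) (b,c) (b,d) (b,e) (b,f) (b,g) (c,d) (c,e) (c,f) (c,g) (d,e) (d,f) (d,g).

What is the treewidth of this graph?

A width-4 tree decomposition is:
Bags: B1 = {a, b, c, d, f}  B2 = {a, b, c, d, g}  B3 = {a, b, c, d, e}
Tree: B1–B2, B1–B3
Every bag has size at most 5, so the width is 5 − 1 = 4 and tw(G) ≤ 4. For the lower bound, the 5 vertices {a, b, c, d, g} are pairwise adjacent, and any tree decomposition puts a clique entirely inside one bag — forcing width ≥ 4. Therefore the treewidth is 4.

4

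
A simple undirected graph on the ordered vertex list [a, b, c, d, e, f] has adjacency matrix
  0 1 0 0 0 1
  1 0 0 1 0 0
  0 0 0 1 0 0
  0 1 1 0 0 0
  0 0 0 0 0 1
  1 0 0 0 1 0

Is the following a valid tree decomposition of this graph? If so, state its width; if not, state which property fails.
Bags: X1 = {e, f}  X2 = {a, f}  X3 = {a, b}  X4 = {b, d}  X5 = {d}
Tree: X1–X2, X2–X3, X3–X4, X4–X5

No — vertex c appears in no bag.

A tree decomposition must satisfy three properties: every vertex lies in some bag; for every edge, both endpoints lie together in some bag; and for every vertex, the bags containing it form a connected subtree. Here vertex c appears in no bag, so the decomposition is invalid.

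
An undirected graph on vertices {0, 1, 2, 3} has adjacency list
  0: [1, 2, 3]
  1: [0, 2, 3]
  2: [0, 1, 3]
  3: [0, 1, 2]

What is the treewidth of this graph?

3

A width-3 tree decomposition is:
Bags: B1 = {0, 1, 2, 3}
Tree: (single bag)
A single bag containing all 4 vertices is trivially a valid decomposition of width 3. For the lower bound, the 4 vertices {0, 1, 2, 3} are pairwise adjacent, and any tree decomposition puts a clique entirely inside one bag — forcing width ≥ 3. Therefore the treewidth is 3.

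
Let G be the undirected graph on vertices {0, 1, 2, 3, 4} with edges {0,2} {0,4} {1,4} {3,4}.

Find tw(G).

A width-1 tree decomposition is:
Bags: B1 = {3, 4}  B2 = {0, 4}  B3 = {0, 2}  B4 = {1, 4}
Tree: B1–B2, B2–B3, B1–B4
The largest bag has 2 vertices, giving width 1; this decomposition certifies tw(G) ≤ 1. Since G has at least one edge (e.g. 4–3), it is not an edgeless graph, so tw(G) ≥ 1. Combining the bounds, tw(G) = 1.

1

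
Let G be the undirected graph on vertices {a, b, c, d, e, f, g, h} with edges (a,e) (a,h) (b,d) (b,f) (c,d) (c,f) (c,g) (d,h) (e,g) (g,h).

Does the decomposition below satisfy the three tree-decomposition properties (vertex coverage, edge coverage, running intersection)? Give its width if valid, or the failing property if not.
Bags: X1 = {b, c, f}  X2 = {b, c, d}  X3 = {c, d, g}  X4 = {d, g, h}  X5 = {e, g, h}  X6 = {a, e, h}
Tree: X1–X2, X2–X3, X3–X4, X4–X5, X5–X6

Every vertex of G appears in some bag (union = {a, b, c, d, e, f, g, h}); every edge is covered by a bag; and for each vertex v the set of bags containing v is connected in the bag tree. The decomposition is therefore valid. The largest bag has 3 vertices, so the width is 2.

Yes; width 2.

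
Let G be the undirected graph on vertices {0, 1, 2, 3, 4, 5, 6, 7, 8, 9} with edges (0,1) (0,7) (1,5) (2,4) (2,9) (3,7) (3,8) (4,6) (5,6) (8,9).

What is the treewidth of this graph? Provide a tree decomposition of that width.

Each bag holds 3 vertices, so the decomposition has width 2, which upper-bounds the treewidth. The edges 9–8–3–7–0–1–5–6–4–2–9 form a cycle, so G is not a tree and its treewidth is at least 2. Combining the bounds, tw(G) = 2.

Treewidth 2.
One optimal decomposition is:
Bags: B1 = {3, 8, 9}  B2 = {3, 7, 9}  B3 = {0, 7, 9}  B4 = {0, 1, 9}  B5 = {1, 5, 9}  B6 = {5, 6, 9}  B7 = {4, 6, 9}  B8 = {2, 4, 9}
Tree: B1–B2, B2–B3, B3–B4, B4–B5, B5–B6, B6–B7, B7–B8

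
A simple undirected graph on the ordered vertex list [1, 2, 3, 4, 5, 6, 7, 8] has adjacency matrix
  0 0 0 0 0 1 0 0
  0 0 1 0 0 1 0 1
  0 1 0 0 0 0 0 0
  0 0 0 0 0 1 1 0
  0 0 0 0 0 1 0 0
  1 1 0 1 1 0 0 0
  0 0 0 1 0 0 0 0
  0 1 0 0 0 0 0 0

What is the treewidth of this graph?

1

A width-1 tree decomposition is:
Bags: B1 = {5, 6}  B2 = {1, 6}  B3 = {2, 6}  B4 = {2, 3}  B5 = {4, 6}  B6 = {2, 8}  B7 = {4, 7}
Tree: B1–B2, B1–B3, B3–B4, B3–B5, B4–B6, B5–B7
The largest bag has 2 vertices, giving width 1; this decomposition certifies tw(G) ≤ 1. G has an edge, so its treewidth is at least 1. Combining the bounds, tw(G) = 1.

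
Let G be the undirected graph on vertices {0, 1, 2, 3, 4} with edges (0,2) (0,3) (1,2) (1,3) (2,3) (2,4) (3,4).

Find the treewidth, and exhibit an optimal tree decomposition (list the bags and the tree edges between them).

Each bag holds 3 vertices, so the decomposition has width 2, which upper-bounds the treewidth. Conversely, {0, 2, 3} is a clique of size 3, and the vertices of any clique must share a bag in every tree decomposition; so some bag has ≥ 3 vertices and tw(G) ≥ 2. The upper and lower bounds meet at 2, so that is the treewidth.

Treewidth 2.
Bags: B1 = {1, 2, 3}  B2 = {2, 3, 4}  B3 = {0, 2, 3}
Tree: B1–B2, B2–B3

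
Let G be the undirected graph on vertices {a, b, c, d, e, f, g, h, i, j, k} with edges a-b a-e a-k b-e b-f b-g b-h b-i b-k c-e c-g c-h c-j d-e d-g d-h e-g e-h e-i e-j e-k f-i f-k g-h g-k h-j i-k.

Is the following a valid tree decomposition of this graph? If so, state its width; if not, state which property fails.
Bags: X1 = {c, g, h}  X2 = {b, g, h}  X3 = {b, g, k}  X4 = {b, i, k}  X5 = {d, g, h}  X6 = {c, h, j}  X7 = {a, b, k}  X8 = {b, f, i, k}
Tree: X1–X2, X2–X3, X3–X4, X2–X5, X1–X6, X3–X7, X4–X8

No — vertex e appears in no bag.

A tree decomposition must satisfy three properties: every vertex lies in some bag; for every edge, both endpoints lie together in some bag; and for every vertex, the bags containing it form a connected subtree. Here vertex e appears in no bag, so the decomposition is invalid.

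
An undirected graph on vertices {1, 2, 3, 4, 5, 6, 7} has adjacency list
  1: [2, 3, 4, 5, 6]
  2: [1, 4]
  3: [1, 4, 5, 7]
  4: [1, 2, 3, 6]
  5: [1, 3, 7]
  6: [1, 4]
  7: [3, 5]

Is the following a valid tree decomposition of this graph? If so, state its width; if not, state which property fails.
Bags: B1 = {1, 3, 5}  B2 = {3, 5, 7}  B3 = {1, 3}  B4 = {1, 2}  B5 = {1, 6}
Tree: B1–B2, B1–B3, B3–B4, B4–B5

A tree decomposition must satisfy three properties: every vertex lies in some bag; for every edge, both endpoints lie together in some bag; and for every vertex, the bags containing it form a connected subtree. Here vertex 4 appears in no bag, so the decomposition is invalid.

No — vertex 4 appears in no bag.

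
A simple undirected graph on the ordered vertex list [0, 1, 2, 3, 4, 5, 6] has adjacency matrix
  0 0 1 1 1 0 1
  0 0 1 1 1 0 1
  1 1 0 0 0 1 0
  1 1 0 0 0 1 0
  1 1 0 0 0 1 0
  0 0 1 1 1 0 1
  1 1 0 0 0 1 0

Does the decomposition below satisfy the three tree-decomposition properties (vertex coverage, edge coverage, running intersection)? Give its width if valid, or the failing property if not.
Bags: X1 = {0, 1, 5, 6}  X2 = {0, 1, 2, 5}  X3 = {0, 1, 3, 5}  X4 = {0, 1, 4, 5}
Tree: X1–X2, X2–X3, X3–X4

Yes; width 3.

Vertex coverage: the bags together contain {0, 1, 2, 3, 4, 5, 6}, the full vertex set. Edge coverage: each edge of G has both endpoints in at least one bag. Running intersection: for every vertex, the bags containing it form a connected subtree. All three properties hold, so this is a valid tree decomposition of width max|bag| − 1 = 3, and hence tw(G) ≤ 3.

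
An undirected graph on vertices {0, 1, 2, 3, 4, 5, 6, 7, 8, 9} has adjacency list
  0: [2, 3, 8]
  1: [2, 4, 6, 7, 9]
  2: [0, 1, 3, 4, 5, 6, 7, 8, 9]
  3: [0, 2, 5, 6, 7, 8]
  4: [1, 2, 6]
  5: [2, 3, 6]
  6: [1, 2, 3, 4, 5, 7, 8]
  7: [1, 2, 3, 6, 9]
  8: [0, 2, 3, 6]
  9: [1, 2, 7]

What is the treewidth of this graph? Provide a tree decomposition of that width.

Every bag has size at most 4, so the width is 4 − 1 = 3 and tw(G) ≤ 3. Conversely, {0, 2, 3, 8} is a clique of size 4, and the vertices of any clique must share a bag in every tree decomposition; so some bag has ≥ 4 vertices and tw(G) ≥ 3. Combining the bounds, tw(G) = 3.

Treewidth 3.
One optimal decomposition is:
Bags: B1 = {2, 3, 6, 7}  B2 = {2, 3, 6, 8}  B3 = {2, 3, 5, 6}  B4 = {1, 2, 6, 7}  B5 = {1, 2, 7, 9}  B6 = {1, 2, 4, 6}  B7 = {0, 2, 3, 8}
Tree: B1–B2, B2–B3, B1–B4, B4–B5, B4–B6, B2–B7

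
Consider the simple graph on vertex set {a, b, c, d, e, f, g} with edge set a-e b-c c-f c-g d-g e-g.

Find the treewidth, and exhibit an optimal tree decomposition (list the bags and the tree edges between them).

Each bag holds 2 vertices, so the decomposition has width 1, which upper-bounds the treewidth. G has an edge, so its treewidth is at least 1. Therefore the treewidth is 1.

Treewidth 1.
Bags: B1 = {c, g}  B2 = {b, c}  B3 = {d, g}  B4 = {e, g}  B5 = {c, f}  B6 = {a, e}
Tree: B1–B2, B1–B3, B3–B4, B2–B5, B4–B6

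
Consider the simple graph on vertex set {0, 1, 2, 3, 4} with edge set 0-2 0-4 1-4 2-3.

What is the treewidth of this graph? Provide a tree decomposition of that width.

Every bag has size at most 2, so the width is 2 − 1 = 1 and tw(G) ≤ 1. Since G has at least one edge (e.g. 3–2), it is not an edgeless graph, so tw(G) ≥ 1. Therefore the treewidth is 1.

Treewidth 1.
One such decomposition:
Bags: B1 = {2, 3}  B2 = {0, 2}  B3 = {0, 4}  B4 = {1, 4}
Tree: B1–B2, B2–B3, B3–B4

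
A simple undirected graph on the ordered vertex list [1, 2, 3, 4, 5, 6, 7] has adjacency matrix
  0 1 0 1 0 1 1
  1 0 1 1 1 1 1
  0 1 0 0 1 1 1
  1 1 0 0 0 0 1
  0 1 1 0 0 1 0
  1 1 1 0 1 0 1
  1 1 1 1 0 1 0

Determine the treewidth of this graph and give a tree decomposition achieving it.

Every bag has size at most 4, so the width is 4 − 1 = 3 and tw(G) ≤ 3. For the lower bound, the 4 vertices {1, 2, 4, 7} are pairwise adjacent, and any tree decomposition puts a clique entirely inside one bag — forcing width ≥ 3. Combining the bounds, tw(G) = 3.

Treewidth 3.
Bags: B1 = {1, 2, 6, 7}  B2 = {2, 3, 6, 7}  B3 = {2, 3, 5, 6}  B4 = {1, 2, 4, 7}
Tree: B1–B2, B2–B3, B1–B4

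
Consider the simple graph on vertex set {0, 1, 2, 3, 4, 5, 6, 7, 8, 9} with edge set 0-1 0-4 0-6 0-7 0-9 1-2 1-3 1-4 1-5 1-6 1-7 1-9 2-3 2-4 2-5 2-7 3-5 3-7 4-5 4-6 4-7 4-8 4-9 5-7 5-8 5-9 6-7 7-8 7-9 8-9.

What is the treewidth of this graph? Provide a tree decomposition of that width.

The largest bag has 5 vertices, giving width 4; this decomposition certifies tw(G) ≤ 4. Conversely, {4, 5, 7, 8, 9} is a clique of size 5, and the vertices of any clique must share a bag in every tree decomposition; so some bag has ≥ 5 vertices and tw(G) ≥ 4. The upper and lower bounds meet at 4, so that is the treewidth.

Treewidth 4.
One optimal decomposition is:
Bags: B1 = {1, 4, 5, 7, 9}  B2 = {4, 5, 7, 8, 9}  B3 = {0, 1, 4, 7, 9}  B4 = {0, 1, 4, 6, 7}  B5 = {1, 2, 4, 5, 7}  B6 = {1, 2, 3, 5, 7}
Tree: B1–B2, B1–B3, B3–B4, B1–B5, B5–B6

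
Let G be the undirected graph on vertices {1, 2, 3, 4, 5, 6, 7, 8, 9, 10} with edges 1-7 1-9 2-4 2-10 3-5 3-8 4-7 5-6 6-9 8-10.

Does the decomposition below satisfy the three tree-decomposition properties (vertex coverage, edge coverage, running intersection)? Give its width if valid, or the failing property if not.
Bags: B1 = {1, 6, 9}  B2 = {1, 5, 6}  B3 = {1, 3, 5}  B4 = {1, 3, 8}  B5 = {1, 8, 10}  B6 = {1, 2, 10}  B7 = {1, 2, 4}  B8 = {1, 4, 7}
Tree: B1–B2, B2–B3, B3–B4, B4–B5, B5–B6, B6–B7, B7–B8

Every vertex of G appears in some bag (union = {1, 2, 3, 4, 5, 6, 7, 8, 9, 10}); every edge is covered by a bag; and for each vertex v the set of bags containing v is connected in the bag tree. The decomposition is therefore valid. The largest bag has 3 vertices, so the width is 2.

Yes; width 2.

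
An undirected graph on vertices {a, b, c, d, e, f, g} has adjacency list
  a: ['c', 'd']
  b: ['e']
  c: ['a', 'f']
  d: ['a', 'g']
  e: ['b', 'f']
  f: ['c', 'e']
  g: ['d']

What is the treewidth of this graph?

1

A width-1 tree decomposition is:
Bags: B1 = {b, e}  B2 = {e, f}  B3 = {c, f}  B4 = {a, c}  B5 = {a, d}  B6 = {d, g}
Tree: B1–B2, B2–B3, B3–B4, B4–B5, B5–B6
Every bag has size at most 2, so the width is 2 − 1 = 1 and tw(G) ≤ 1. Since G has at least one edge (e.g. b–e), it is not an edgeless graph, so tw(G) ≥ 1. Therefore the treewidth is 1.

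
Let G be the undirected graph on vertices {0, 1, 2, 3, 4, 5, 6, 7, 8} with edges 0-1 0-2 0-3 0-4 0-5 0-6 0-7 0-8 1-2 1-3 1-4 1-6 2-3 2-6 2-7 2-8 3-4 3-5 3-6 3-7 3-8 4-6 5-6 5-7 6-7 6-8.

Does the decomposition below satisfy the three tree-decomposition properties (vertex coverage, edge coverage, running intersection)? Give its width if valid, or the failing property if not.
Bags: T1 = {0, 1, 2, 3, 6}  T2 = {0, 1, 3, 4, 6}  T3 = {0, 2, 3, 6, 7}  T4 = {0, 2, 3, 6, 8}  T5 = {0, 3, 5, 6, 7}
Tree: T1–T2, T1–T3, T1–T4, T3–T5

Every vertex of G appears in some bag (union = {0, 1, 2, 3, 4, 5, 6, 7, 8}); every edge is covered by a bag; and for each vertex v the set of bags containing v is connected in the bag tree. The decomposition is therefore valid. The largest bag has 5 vertices, so the width is 4.

Yes; width 4.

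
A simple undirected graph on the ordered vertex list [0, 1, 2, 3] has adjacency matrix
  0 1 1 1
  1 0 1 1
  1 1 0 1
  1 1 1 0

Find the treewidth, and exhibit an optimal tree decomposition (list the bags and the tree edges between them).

With just one bag of size 4, the width is 4 − 1 = 3, so tw(G) ≤ 3. On the other hand G contains the 4-clique {0, 1, 2, 3}. A clique must lie in a single bag of any decomposition, so no decomposition can have width below 3. The upper and lower bounds meet at 3, so that is the treewidth.

Treewidth 3.
One such decomposition:
Bags: B1 = {0, 1, 2, 3}
Tree: (single bag)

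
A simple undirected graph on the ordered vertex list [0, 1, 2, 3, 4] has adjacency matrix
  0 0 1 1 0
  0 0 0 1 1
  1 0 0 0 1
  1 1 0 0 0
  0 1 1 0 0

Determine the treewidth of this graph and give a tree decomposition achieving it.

Each bag holds 3 vertices, so the decomposition has width 2, which upper-bounds the treewidth. The edges 0–3–1–4–2–0 form a cycle, so G is not a tree and its treewidth is at least 2. Therefore the treewidth is 2.

Treewidth 2.
One such decomposition:
Bags: B1 = {0, 1, 3}  B2 = {0, 1, 4}  B3 = {0, 2, 4}
Tree: B1–B2, B2–B3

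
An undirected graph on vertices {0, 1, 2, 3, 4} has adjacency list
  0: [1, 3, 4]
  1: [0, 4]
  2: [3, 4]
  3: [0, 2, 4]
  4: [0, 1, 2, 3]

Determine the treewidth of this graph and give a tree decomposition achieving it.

Every bag has size at most 3, so the width is 3 − 1 = 2 and tw(G) ≤ 2. For the lower bound, the 3 vertices {0, 1, 4} are pairwise adjacent, and any tree decomposition puts a clique entirely inside one bag — forcing width ≥ 2. Combining the bounds, tw(G) = 2.

Treewidth 2.
One such decomposition:
Bags: B1 = {0, 3, 4}  B2 = {2, 3, 4}  B3 = {0, 1, 4}
Tree: B1–B2, B1–B3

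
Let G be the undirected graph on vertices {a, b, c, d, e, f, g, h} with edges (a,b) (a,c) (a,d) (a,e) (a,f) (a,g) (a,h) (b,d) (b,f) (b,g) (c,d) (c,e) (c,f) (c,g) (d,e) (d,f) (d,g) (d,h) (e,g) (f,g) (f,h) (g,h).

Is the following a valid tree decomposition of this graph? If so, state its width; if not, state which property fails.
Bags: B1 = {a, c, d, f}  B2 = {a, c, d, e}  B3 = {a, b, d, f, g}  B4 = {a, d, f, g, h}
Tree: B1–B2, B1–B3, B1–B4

A tree decomposition must satisfy three properties: every vertex lies in some bag; for every edge, both endpoints lie together in some bag; and for every vertex, the bags containing it form a connected subtree. Here edge (g,c) lies in no bag, so the decomposition is invalid.

No — edge (g,c) lies in no bag.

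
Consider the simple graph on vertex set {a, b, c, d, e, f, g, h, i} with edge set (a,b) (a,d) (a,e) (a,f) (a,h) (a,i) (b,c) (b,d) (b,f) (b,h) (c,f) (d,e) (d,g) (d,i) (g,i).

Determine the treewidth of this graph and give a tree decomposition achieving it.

Each bag holds 3 vertices, so the decomposition has width 2, which upper-bounds the treewidth. On the other hand G contains the 3-clique {d, g, i}. A clique must lie in a single bag of any decomposition, so no decomposition can have width below 2. Combining the bounds, tw(G) = 2.

Treewidth 2.
One optimal decomposition is:
Bags: B1 = {a, b, d}  B2 = {a, d, i}  B3 = {a, b, f}  B4 = {a, b, h}  B5 = {d, g, i}  B6 = {a, d, e}  B7 = {b, c, f}
Tree: B1–B2, B1–B3, B3–B4, B2–B5, B2–B6, B3–B7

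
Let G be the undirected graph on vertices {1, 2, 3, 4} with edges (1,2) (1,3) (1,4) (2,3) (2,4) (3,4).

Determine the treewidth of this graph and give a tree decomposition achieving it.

With just one bag of size 4, the width is 4 − 1 = 3, so tw(G) ≤ 3. For the lower bound, the 4 vertices {1, 2, 3, 4} are pairwise adjacent, and any tree decomposition puts a clique entirely inside one bag — forcing width ≥ 3. The upper and lower bounds meet at 3, so that is the treewidth.

Treewidth 3.
Bags: B1 = {1, 2, 3, 4}
Tree: (single bag)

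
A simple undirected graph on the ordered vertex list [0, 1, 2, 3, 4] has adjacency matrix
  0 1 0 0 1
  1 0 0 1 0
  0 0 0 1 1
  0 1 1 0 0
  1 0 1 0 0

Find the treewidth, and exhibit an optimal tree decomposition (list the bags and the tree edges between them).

The largest bag has 3 vertices, giving width 2; this decomposition certifies tw(G) ≤ 2. The edges 2–4–0–1–3–2 form a cycle, so G is not a tree and its treewidth is at least 2. The upper and lower bounds meet at 2, so that is the treewidth.

Treewidth 2.
Bags: B1 = {0, 2, 4}  B2 = {0, 1, 2}  B3 = {1, 2, 3}
Tree: B1–B2, B2–B3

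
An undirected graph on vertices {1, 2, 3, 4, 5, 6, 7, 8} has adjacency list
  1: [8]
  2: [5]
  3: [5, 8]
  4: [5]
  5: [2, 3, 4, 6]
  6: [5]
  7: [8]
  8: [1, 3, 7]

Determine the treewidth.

1

A width-1 tree decomposition is:
Bags: B1 = {5, 6}  B2 = {2, 5}  B3 = {4, 5}  B4 = {3, 5}  B5 = {3, 8}  B6 = {7, 8}  B7 = {1, 8}
Tree: B1–B2, B1–B3, B2–B4, B4–B5, B5–B6, B5–B7
The largest bag has 2 vertices, giving width 1; this decomposition certifies tw(G) ≤ 1. Any graph with an edge has treewidth ≥ 1, and G has the edge 6–5. Therefore the treewidth is 1.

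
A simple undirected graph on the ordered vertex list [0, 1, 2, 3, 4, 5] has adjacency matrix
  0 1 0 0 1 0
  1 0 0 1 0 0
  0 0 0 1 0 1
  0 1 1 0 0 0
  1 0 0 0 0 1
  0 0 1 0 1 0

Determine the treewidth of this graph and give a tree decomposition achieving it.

The largest bag has 3 vertices, giving width 2; this decomposition certifies tw(G) ≤ 2. For the lower bound, G contains the cycle 4–5–2–3–1–0–4, so G is not a forest; only forests have treewidth ≤ 1, hence tw(G) ≥ 2. The upper and lower bounds meet at 2, so that is the treewidth.

Treewidth 2.
One optimal decomposition is:
Bags: B1 = {2, 4, 5}  B2 = {2, 3, 4}  B3 = {1, 3, 4}  B4 = {0, 1, 4}
Tree: B1–B2, B2–B3, B3–B4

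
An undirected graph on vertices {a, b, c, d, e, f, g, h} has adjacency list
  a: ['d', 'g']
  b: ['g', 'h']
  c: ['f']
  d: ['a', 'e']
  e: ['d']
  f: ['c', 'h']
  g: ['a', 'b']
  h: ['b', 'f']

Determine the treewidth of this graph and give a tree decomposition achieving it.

Treewidth 1.
One such decomposition:
Bags: B1 = {d, e}  B2 = {a, d}  B3 = {a, g}  B4 = {b, g}  B5 = {b, h}  B6 = {f, h}  B7 = {c, f}
Tree: B1–B2, B2–B3, B3–B4, B4–B5, B5–B6, B6–B7

The largest bag has 2 vertices, giving width 1; this decomposition certifies tw(G) ≤ 1. Since G has at least one edge (e.g. e–d), it is not an edgeless graph, so tw(G) ≥ 1. Combining the bounds, tw(G) = 1.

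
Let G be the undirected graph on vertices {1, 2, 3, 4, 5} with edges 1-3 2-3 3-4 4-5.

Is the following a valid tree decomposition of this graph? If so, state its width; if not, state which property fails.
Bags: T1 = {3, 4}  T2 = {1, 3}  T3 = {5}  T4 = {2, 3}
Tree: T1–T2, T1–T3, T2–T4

A tree decomposition must satisfy three properties: every vertex lies in some bag; for every edge, both endpoints lie together in some bag; and for every vertex, the bags containing it form a connected subtree. Here edge (4,5) lies in no bag, so the decomposition is invalid.

No — edge (4,5) lies in no bag.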